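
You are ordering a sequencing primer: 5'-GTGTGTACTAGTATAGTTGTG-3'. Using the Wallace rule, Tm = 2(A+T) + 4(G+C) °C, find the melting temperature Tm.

Scanning the sequence gives T=9, G=7, A=4, C=1.
AT pairs contribute 13, GC pairs contribute 8.
Tm = 4·8 + 2·13 = 32 + 26 = 58°C

58°C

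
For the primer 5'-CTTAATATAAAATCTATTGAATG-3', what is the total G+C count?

4

Counting bases: T=9, C=2, A=10, G=2
Total G or C: 2 + 2 = 4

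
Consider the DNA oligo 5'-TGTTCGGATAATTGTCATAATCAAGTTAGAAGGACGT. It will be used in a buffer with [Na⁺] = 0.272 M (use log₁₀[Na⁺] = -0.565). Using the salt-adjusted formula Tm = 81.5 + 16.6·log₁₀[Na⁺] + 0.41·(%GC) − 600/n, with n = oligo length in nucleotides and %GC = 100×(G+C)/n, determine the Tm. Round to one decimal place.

70.3°C

Length n = 37. Counting bases: A=12, C=4, G=9, T=12
G+C = 13, so %GC = 13/37 × 100 = 35.135%
Salt term: 16.6 × (-0.565) = -9.379
GC term: 0.41 × 35.135 = 14.405; length term: −600/37 = −16.216
Tm = 81.5 + (-9.379) + 14.405 − 16.216 = 70.31 → 70.3°C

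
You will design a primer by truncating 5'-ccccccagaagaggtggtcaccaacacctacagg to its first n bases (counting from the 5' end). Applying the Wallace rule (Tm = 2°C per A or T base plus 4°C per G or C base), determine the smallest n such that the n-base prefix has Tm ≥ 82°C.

First 24 bases: CCCCCCAGAAGAGGTGGTCACCAA → Tm = 78°C (< 82°C)
First 25 bases: CCCCCCAGAAGAGGTGGTCACCAAC → Tm = 82°C (≥ 82°C)
Each additional base adds 2°C (A/T) or 4°C (G/C), so Tm is non-decreasing in n; n = 25 is the first length to reach 82°C.

n = 25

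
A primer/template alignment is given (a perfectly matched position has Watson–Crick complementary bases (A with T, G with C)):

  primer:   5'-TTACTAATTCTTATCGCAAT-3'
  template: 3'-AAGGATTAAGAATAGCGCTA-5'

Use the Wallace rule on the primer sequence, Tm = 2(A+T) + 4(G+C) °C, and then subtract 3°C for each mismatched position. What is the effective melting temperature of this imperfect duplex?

Primer base counts: A=6, T=9, G=1, C=4 → A+T=15, G+C=5
Perfect-match Tm = 2(15) + 4(5) = 30 + 20 = 50°C
Mismatches (positions where the bases are not complementary): 2 (at positions 3, 18)
Effective Tm = 50 − 2×3 = 50 − 6 = 44°C

44°C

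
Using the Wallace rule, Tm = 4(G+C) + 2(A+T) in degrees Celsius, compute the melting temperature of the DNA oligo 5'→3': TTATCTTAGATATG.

34°C

Scanning the sequence gives A=4, T=7, G=2, C=1.
AT pairs contribute 11, GC pairs contribute 3.
Tm = 4·3 + 2·11 = 12 + 22 = 34°C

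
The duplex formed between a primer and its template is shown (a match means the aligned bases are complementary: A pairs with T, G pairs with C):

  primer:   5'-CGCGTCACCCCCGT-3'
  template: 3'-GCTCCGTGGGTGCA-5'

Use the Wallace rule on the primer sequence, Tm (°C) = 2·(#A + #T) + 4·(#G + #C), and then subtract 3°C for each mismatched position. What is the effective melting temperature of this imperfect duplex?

Primer base counts: A=1, T=2, G=3, C=8 → A+T=3, G+C=11
Perfect-match Tm = 2(3) + 4(11) = 6 + 44 = 50°C
Mismatches (positions where the bases are not complementary): 3 (at positions 3, 5, 11)
Effective Tm = 50 − 3×3 = 50 − 9 = 41°C

41°C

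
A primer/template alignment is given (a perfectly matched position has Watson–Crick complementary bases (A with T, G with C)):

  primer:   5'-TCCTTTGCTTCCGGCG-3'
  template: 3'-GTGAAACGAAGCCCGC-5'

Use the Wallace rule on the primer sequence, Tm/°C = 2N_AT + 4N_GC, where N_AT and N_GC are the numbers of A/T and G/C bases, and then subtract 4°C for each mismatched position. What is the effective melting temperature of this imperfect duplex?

Primer base counts: A=0, T=6, G=4, C=6 → A+T=6, G+C=10
Perfect-match Tm = 2(6) + 4(10) = 12 + 40 = 52°C
Mismatches (positions where the bases are not complementary): 3 (at positions 1, 2, 12)
Effective Tm = 52 − 3×4 = 52 − 12 = 40°C

40°C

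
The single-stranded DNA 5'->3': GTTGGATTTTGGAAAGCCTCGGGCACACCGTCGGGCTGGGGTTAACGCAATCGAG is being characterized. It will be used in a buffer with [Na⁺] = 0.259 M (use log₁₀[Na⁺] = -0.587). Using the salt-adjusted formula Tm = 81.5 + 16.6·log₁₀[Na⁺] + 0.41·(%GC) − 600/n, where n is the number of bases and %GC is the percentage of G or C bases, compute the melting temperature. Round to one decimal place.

Length n = 55. Scanning the sequence gives T=12, A=11, G=20, C=12.
G+C = 32, so %GC = 32/55 × 100 = 58.182%
Salt term: 16.6 × (-0.587) = -9.744
GC term: 0.41 × 58.182 = 23.855; length term: −600/55 = −10.909
Tm = 81.5 + (-9.744) + 23.855 − 10.909 = 84.702 → 84.7°C

84.7°C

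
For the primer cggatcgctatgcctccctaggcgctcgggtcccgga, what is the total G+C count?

26

Base counts: A=4, T=7, C=14, G=12
G+C = 12 + 14 = 26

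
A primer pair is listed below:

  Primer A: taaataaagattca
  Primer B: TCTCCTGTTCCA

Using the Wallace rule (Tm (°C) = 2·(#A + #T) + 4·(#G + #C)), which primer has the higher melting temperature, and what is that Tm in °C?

Primer A: A+T=12, G+C=2 → Tm = 2(12)+4(2) = 32°C
Primer B: A+T=6, G+C=6 → Tm = 2(6)+4(6) = 36°C
32°C vs 36°C → primer B is higher.

Primer B, 36°C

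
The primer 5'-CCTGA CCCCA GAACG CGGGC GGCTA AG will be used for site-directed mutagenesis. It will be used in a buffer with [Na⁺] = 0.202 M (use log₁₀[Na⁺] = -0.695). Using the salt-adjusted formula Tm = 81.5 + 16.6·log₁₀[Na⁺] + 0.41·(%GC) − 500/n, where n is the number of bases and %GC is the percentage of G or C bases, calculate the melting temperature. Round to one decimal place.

80.3°C

Length n = 27. Scanning the sequence gives T=2, A=6, G=9, C=10.
G+C = 19, so %GC = 19/27 × 100 = 70.37%
Salt term: 16.6 × (-0.695) = -11.537
GC term: 0.41 × 70.37 = 28.852; length term: −500/27 = −18.519
Tm = 81.5 + (-11.537) + 28.852 − 18.519 = 80.296 → 80.3°C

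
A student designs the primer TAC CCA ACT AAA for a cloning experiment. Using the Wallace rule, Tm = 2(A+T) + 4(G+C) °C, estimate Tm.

Scanning the sequence gives C=4, G=0, A=6, T=2.
A+T = 8, G+C = 4
Tm = 4·4 + 2·8 = 16 + 16 = 32°C

32°C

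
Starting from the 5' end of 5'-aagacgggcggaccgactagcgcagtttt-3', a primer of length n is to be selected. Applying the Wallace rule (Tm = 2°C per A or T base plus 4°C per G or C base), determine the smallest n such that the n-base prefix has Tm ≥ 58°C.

n = 17

First 16 bases: AAGACGGGCGGACCGA → Tm = 54°C (< 58°C)
First 17 bases: AAGACGGGCGGACCGAC → Tm = 58°C (≥ 58°C)
Each additional base adds 2°C (A/T) or 4°C (G/C), so Tm is non-decreasing in n; n = 17 is the first length to reach 58°C.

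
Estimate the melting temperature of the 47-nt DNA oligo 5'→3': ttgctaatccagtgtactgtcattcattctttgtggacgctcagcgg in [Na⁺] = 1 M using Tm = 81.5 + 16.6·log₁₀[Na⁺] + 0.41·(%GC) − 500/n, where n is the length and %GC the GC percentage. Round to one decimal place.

Length n = 47. Base counts: G=11, T=17, C=11, A=8
G+C = 22, so %GC = 22/47 × 100 = 46.809%
Salt term: 16.6 × (0) = 0
GC term: 0.41 × 46.809 = 19.192; length term: −500/47 = −10.638
Tm = 81.5 + (0) + 19.192 − 10.638 = 90.054 → 90.1°C

90.1°C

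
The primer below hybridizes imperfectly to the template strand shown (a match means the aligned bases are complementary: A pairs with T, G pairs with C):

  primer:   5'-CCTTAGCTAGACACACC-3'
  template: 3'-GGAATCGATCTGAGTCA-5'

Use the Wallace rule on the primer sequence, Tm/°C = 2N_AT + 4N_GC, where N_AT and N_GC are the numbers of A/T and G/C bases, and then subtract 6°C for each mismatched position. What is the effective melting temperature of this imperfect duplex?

Primer base counts: A=5, T=3, G=2, C=7 → A+T=8, G+C=9
Perfect-match Tm = 2(8) + 4(9) = 16 + 36 = 52°C
Mismatches (positions where the bases are not complementary): 3 (at positions 13, 16, 17)
Effective Tm = 52 − 3×6 = 52 − 18 = 34°C

34°C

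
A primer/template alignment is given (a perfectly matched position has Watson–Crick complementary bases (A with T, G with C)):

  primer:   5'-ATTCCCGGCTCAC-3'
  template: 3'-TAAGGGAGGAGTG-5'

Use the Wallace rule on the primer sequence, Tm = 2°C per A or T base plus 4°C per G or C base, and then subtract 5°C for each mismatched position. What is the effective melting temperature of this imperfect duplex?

32°C

Primer base counts: A=2, T=3, G=2, C=6 → A+T=5, G+C=8
Perfect-match Tm = 2(5) + 4(8) = 10 + 32 = 42°C
Mismatches (positions where the bases are not complementary): 2 (at positions 7, 8)
Effective Tm = 42 − 2×5 = 42 − 10 = 32°C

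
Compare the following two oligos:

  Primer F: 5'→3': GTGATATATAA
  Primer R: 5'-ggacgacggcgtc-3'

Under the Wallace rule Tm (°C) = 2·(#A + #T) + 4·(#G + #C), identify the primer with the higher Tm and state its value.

Primer F: A+T=9, G+C=2 → Tm = 2(9)+4(2) = 26°C
Primer R: A+T=3, G+C=10 → Tm = 2(3)+4(10) = 46°C
26°C vs 46°C → primer R is higher.

Primer R, 46°C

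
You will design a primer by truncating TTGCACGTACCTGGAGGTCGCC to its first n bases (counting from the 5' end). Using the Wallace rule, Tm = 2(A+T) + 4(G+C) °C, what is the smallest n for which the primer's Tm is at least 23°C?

n = 8

First 7 bases: TTGCACG → Tm = 22°C (< 23°C)
First 8 bases: TTGCACGT → Tm = 24°C (≥ 23°C)
Since every base adds ≥2°C, Tm only increases with n, so the threshold is first crossed at n = 8.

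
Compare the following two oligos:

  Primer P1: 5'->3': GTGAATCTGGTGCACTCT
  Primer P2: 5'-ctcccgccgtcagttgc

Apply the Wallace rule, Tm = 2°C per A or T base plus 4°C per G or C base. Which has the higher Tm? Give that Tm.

Primer P2, 58°C

Primer P1: A+T=9, G+C=9 → Tm = 2(9)+4(9) = 54°C
Primer P2: A+T=5, G+C=12 → Tm = 2(5)+4(12) = 58°C
54°C vs 58°C → primer P2 is higher.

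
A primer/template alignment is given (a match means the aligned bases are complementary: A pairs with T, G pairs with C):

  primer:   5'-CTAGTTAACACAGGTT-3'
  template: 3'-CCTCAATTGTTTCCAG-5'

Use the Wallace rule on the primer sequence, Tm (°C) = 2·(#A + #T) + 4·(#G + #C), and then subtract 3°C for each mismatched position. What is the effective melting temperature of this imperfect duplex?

32°C

Primer base counts: A=5, T=5, G=3, C=3 → A+T=10, G+C=6
Perfect-match Tm = 2(10) + 4(6) = 20 + 24 = 44°C
Mismatches (positions where the bases are not complementary): 4 (at positions 1, 2, 11, 16)
Effective Tm = 44 − 4×3 = 44 − 12 = 32°C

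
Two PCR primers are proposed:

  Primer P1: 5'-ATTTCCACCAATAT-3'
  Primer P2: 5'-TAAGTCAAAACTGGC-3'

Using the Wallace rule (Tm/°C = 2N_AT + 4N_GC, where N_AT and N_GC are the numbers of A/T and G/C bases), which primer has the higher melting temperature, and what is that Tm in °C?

Primer P1: A+T=10, G+C=4 → Tm = 2(10)+4(4) = 36°C
Primer P2: A+T=9, G+C=6 → Tm = 2(9)+4(6) = 42°C
36°C vs 42°C → primer P2 is higher.

Primer P2, 42°C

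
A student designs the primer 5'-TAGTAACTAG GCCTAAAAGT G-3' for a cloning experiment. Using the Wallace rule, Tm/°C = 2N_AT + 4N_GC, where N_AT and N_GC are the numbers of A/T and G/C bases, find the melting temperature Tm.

Base counts: G=5, A=8, T=5, C=3
So N_AT = 13 and N_GC = 8.
Tm = 2(13) + 4(8) = 26 + 32 = 58°C

58°C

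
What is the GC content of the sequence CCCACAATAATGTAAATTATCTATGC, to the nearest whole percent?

G=2, T=8, A=10, C=6
G+C = 2 + 6 = 8 out of 26 bases
%GC = 8/26 × 100 = 30.77% ≈ 31%

31%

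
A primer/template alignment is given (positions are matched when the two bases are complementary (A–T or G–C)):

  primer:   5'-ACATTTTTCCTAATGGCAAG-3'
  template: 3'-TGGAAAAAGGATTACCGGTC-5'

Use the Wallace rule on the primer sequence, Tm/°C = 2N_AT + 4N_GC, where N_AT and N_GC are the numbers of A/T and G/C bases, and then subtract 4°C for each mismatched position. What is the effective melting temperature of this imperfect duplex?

46°C

Primer base counts: A=6, T=7, G=3, C=4 → A+T=13, G+C=7
Perfect-match Tm = 2(13) + 4(7) = 26 + 28 = 54°C
Mismatches (positions where the bases are not complementary): 2 (at positions 3, 18)
Effective Tm = 54 − 2×4 = 54 − 8 = 46°C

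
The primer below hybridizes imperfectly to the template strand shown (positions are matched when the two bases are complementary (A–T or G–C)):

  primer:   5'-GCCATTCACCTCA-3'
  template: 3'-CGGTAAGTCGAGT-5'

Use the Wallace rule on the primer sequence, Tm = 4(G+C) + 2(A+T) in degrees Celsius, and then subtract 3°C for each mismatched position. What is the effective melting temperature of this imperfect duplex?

Primer base counts: A=3, T=3, G=1, C=6 → A+T=6, G+C=7
Perfect-match Tm = 2(6) + 4(7) = 12 + 28 = 40°C
Mismatches (positions where the bases are not complementary): 1 (at position 9)
Effective Tm = 40 − 1×3 = 40 − 3 = 37°C

37°C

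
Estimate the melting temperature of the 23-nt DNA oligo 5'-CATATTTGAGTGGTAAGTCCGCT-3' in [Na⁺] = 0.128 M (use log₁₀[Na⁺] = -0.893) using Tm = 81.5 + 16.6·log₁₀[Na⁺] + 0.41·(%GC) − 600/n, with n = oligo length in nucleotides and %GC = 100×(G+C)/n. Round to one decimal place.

58.4°C

Length n = 23. Base counts: G=6, C=4, T=8, A=5
G+C = 10, so %GC = 10/23 × 100 = 43.478%
Salt term: 16.6 × (-0.893) = -14.824
GC term: 0.41 × 43.478 = 17.826; length term: −600/23 = −26.087
Tm = 81.5 + (-14.824) + 17.826 − 26.087 = 58.415 → 58.4°C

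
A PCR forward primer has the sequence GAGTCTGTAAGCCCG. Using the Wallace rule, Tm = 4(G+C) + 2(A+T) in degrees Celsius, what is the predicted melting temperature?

Counting bases: G=5, A=3, T=3, C=4
A+T = 6, G+C = 9
Tm = 2(6) + 4(9) = 12 + 36 = 48°C

48°C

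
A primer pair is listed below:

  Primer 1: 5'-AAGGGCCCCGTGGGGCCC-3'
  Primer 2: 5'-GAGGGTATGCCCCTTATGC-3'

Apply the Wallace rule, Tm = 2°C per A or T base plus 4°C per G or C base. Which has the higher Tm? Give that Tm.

Primer 1, 66°C

Primer 1: A+T=3, G+C=15 → Tm = 2(3)+4(15) = 66°C
Primer 2: A+T=8, G+C=11 → Tm = 2(8)+4(11) = 60°C
66°C vs 60°C → primer 1 is higher.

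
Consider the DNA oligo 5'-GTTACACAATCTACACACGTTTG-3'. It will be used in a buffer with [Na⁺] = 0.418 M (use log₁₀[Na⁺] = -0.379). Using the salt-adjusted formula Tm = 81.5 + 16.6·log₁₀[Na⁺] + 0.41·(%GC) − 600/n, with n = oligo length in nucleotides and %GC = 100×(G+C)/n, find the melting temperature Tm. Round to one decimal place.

65.2°C

Length n = 23. Scanning the sequence gives C=6, A=7, G=3, T=7.
G+C = 9, so %GC = 9/23 × 100 = 39.13%
Salt term: 16.6 × (-0.379) = -6.291
GC term: 0.41 × 39.13 = 16.043; length term: −600/23 = −26.087
Tm = 81.5 + (-6.291) + 16.043 − 26.087 = 65.165 → 65.2°C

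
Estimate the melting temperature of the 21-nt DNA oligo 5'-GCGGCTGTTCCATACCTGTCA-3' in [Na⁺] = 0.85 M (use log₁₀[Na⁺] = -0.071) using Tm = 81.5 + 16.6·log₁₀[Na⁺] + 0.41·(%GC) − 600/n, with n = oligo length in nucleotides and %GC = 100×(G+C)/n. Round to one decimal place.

Length n = 21. Base counts: T=6, A=3, C=7, G=5
G+C = 12, so %GC = 12/21 × 100 = 57.143%
Salt term: 16.6 × (-0.071) = -1.179
GC term: 0.41 × 57.143 = 23.429; length term: −600/21 = −28.571
Tm = 81.5 + (-1.179) + 23.429 − 28.571 = 75.179 → 75.2°C

75.2°C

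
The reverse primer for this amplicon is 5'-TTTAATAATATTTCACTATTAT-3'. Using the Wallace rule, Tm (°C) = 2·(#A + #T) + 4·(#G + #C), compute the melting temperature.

Base counts: G=0, A=8, T=12, C=2
AT pairs contribute 20, GC pairs contribute 2.
Tm = 2(20) + 4(2) = 40 + 8 = 48°C

48°C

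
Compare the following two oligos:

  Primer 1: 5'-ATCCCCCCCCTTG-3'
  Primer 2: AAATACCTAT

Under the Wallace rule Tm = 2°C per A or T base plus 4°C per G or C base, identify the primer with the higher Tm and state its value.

Primer 1: A+T=4, G+C=9 → Tm = 2(4)+4(9) = 44°C
Primer 2: A+T=8, G+C=2 → Tm = 2(8)+4(2) = 24°C
44°C vs 24°C → primer 1 is higher.

Primer 1, 44°C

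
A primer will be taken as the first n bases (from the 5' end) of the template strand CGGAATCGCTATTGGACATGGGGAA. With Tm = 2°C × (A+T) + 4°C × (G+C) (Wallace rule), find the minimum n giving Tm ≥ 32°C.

First 9 bases: CGGAATCGC → Tm = 30°C (< 32°C)
First 10 bases: CGGAATCGCT → Tm = 32°C (≥ 32°C)
Each additional base adds 2°C (A/T) or 4°C (G/C), so Tm is non-decreasing in n; n = 10 is the first length to reach 32°C.

n = 10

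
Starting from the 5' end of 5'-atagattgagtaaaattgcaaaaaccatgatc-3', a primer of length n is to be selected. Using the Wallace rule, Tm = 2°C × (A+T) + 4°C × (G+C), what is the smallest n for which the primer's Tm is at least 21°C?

n = 9

First 8 bases: ATAGATTG → Tm = 20°C (< 21°C)
First 9 bases: ATAGATTGA → Tm = 22°C (≥ 21°C)
Each additional base adds 2°C (A/T) or 4°C (G/C), so Tm is non-decreasing in n; n = 9 is the first length to reach 21°C.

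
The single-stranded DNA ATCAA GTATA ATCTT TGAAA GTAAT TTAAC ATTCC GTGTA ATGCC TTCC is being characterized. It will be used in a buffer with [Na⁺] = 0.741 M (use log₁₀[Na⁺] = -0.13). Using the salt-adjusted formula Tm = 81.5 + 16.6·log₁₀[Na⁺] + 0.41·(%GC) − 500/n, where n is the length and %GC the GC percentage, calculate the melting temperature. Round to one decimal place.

Length n = 49. Scanning the sequence gives A=16, T=18, G=6, C=9.
G+C = 15, so %GC = 15/49 × 100 = 30.612%
Salt term: 16.6 × (-0.13) = -2.158
GC term: 0.41 × 30.612 = 12.551; length term: −500/49 = −10.204
Tm = 81.5 + (-2.158) + 12.551 − 10.204 = 81.689 → 81.7°C

81.7°C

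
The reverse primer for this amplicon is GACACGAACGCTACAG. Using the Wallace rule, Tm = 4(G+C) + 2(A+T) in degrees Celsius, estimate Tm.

50°C

Scanning the sequence gives G=4, T=1, A=6, C=5.
AT pairs contribute 7, GC pairs contribute 9.
Tm = 2×7 + 4×9 = 50°C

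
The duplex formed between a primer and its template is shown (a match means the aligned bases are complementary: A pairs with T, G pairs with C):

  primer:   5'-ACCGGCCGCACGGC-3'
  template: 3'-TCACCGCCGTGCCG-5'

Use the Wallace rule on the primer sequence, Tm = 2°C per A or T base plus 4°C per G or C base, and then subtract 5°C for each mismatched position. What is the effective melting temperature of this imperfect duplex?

Primer base counts: A=2, T=0, G=5, C=7 → A+T=2, G+C=12
Perfect-match Tm = 2(2) + 4(12) = 4 + 48 = 52°C
Mismatches (positions where the bases are not complementary): 3 (at positions 2, 3, 7)
Effective Tm = 52 − 3×5 = 52 − 15 = 37°C

37°C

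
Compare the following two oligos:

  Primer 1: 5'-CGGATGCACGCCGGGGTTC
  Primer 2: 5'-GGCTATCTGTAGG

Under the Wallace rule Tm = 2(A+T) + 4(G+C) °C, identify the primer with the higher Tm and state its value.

Primer 1: A+T=5, G+C=14 → Tm = 2(5)+4(14) = 66°C
Primer 2: A+T=6, G+C=7 → Tm = 2(6)+4(7) = 40°C
66°C vs 40°C → primer 1 is higher.

Primer 1, 66°C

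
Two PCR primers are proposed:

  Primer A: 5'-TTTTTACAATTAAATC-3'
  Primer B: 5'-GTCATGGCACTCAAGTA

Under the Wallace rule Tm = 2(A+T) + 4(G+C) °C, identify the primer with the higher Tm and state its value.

Primer B, 50°C

Primer A: A+T=14, G+C=2 → Tm = 2(14)+4(2) = 36°C
Primer B: A+T=9, G+C=8 → Tm = 2(9)+4(8) = 50°C
36°C vs 50°C → primer B is higher.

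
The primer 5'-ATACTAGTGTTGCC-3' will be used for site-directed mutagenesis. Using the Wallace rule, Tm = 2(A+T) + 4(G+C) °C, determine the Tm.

A=3, G=3, T=5, C=3
So N_AT = 8 and N_GC = 6.
Tm = 4·6 + 2·8 = 24 + 16 = 40°C

40°C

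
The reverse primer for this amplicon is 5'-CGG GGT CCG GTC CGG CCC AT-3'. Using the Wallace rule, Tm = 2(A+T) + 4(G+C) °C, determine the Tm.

72°C

Counting bases: A=1, G=8, T=3, C=8
AT pairs contribute 4, GC pairs contribute 16.
Tm = 2(4) + 4(16) = 8 + 64 = 72°C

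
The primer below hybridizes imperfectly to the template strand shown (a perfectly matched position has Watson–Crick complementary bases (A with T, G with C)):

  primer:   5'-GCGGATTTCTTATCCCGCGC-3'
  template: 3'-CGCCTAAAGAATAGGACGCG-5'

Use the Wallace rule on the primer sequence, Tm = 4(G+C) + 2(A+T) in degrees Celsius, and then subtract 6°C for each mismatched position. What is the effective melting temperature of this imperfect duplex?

58°C

Primer base counts: A=2, T=6, G=5, C=7 → A+T=8, G+C=12
Perfect-match Tm = 2(8) + 4(12) = 16 + 48 = 64°C
Mismatches (positions where the bases are not complementary): 1 (at position 16)
Effective Tm = 64 − 1×6 = 64 − 6 = 58°C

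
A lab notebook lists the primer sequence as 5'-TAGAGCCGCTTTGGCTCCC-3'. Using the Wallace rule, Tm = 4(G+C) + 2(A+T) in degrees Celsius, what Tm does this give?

62°C

Counting bases: A=2, C=7, G=5, T=5
AT pairs contribute 7, GC pairs contribute 12.
Tm = 2(7) + 4(12) = 14 + 48 = 62°C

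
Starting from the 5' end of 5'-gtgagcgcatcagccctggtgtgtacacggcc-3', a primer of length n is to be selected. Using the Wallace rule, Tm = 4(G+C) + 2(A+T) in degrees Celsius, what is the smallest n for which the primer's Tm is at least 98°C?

First 29 bases: GTGAGCGCATCAGCCCTGGTGTGTACACG → Tm = 94°C (< 98°C)
First 30 bases: GTGAGCGCATCAGCCCTGGTGTGTACACGG → Tm = 98°C (≥ 98°C)
Each additional base adds 2°C (A/T) or 4°C (G/C), so Tm is non-decreasing in n; n = 30 is the first length to reach 98°C.

n = 30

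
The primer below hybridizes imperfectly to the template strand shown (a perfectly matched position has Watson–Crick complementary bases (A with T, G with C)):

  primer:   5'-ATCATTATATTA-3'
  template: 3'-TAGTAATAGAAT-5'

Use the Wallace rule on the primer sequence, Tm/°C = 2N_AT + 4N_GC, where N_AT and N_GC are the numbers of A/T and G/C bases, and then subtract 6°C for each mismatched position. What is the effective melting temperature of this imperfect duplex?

Primer base counts: A=5, T=6, G=0, C=1 → A+T=11, G+C=1
Perfect-match Tm = 2(11) + 4(1) = 22 + 4 = 26°C
Mismatches (positions where the bases are not complementary): 1 (at position 9)
Effective Tm = 26 − 1×6 = 26 − 6 = 20°C

20°C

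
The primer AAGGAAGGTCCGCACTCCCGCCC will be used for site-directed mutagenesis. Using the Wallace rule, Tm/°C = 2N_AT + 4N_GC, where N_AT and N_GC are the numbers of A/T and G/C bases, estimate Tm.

78°C

T=2, G=6, A=5, C=10
So N_AT = 7 and N_GC = 16.
Tm = 4·16 + 2·7 = 64 + 14 = 78°C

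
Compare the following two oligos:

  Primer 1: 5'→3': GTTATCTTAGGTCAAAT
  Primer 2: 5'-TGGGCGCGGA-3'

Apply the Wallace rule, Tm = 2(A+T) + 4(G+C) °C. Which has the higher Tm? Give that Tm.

Primer 1, 44°C

Primer 1: A+T=12, G+C=5 → Tm = 2(12)+4(5) = 44°C
Primer 2: A+T=2, G+C=8 → Tm = 2(2)+4(8) = 36°C
44°C vs 36°C → primer 1 is higher.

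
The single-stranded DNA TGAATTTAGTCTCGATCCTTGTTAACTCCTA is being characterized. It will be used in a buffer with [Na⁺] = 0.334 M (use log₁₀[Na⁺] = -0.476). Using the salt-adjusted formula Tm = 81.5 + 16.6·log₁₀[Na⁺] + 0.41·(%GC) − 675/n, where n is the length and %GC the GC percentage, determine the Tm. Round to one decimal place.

Length n = 31. Scanning the sequence gives C=7, A=7, G=4, T=13.
G+C = 11, so %GC = 11/31 × 100 = 35.484%
Salt term: 16.6 × (-0.476) = -7.902
GC term: 0.41 × 35.484 = 14.548; length term: −675/31 = −21.774
Tm = 81.5 + (-7.902) + 14.548 − 21.774 = 66.372 → 66.4°C

66.4°C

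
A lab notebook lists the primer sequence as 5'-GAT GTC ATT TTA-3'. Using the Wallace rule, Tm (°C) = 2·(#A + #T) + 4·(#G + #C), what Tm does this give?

Scanning the sequence gives T=6, A=3, C=1, G=2.
A+T = 9, G+C = 3
Tm = 2(9) + 4(3) = 18 + 12 = 30°C

30°C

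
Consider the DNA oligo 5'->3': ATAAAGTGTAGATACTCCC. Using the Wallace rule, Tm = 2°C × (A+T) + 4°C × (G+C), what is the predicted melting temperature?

52°C

Counting bases: A=7, T=5, C=4, G=3
AT pairs contribute 12, GC pairs contribute 7.
Tm = 4·7 + 2·12 = 28 + 24 = 52°C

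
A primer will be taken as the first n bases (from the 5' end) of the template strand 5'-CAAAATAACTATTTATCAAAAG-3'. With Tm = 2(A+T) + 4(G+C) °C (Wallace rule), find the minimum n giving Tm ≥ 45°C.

First 19 bases: CAAAATAACTATTTATCAA → Tm = 44°C (< 45°C)
First 20 bases: CAAAATAACTATTTATCAAA → Tm = 46°C (≥ 45°C)
Each additional base adds 2°C (A/T) or 4°C (G/C), so Tm is non-decreasing in n; n = 20 is the first length to reach 45°C.

n = 20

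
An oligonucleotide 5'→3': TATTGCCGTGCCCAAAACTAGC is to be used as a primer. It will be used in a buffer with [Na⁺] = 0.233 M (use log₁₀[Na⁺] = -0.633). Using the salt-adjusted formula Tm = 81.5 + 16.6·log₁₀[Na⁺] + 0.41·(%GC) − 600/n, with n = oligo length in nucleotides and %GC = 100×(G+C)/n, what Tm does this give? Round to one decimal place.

64.2°C

Length n = 22. Scanning the sequence gives G=4, A=6, C=7, T=5.
G+C = 11, so %GC = 11/22 × 100 = 50%
Salt term: 16.6 × (-0.633) = -10.508
GC term: 0.41 × 50 = 20.5; length term: −600/22 = −27.273
Tm = 81.5 + (-10.508) + 20.5 − 27.273 = 64.219 → 64.2°C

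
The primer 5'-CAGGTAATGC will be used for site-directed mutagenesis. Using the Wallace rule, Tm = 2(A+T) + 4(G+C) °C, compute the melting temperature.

30°C

Base counts: G=3, C=2, T=2, A=3
So N_AT = 5 and N_GC = 5.
Tm = 4·5 + 2·5 = 20 + 10 = 30°C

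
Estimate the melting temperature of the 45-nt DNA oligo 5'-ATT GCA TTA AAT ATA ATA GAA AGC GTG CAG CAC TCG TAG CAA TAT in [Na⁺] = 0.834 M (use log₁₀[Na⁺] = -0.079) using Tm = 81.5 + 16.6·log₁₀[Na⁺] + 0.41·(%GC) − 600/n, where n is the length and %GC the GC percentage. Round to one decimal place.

80.5°C

Length n = 45. G=8, T=12, C=7, A=18
G+C = 15, so %GC = 15/45 × 100 = 33.333%
Salt term: 16.6 × (-0.079) = -1.311
GC term: 0.41 × 33.333 = 13.667; length term: −600/45 = −13.333
Tm = 81.5 + (-1.311) + 13.667 − 13.333 = 80.523 → 80.5°C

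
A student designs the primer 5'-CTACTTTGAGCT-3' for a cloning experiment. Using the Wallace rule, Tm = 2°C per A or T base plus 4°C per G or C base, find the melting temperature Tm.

Counting bases: A=2, T=5, G=2, C=3
So N_AT = 7 and N_GC = 5.
Tm = 4·5 + 2·7 = 20 + 14 = 34°C

34°C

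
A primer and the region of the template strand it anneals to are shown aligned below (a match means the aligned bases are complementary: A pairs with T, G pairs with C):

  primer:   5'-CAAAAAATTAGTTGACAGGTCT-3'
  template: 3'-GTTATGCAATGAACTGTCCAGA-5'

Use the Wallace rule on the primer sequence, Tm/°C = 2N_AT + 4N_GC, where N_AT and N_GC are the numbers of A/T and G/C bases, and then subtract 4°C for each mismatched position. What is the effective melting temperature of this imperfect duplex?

42°C

Primer base counts: A=9, T=6, G=4, C=3 → A+T=15, G+C=7
Perfect-match Tm = 2(15) + 4(7) = 30 + 28 = 58°C
Mismatches (positions where the bases are not complementary): 4 (at positions 4, 6, 7, 11)
Effective Tm = 58 − 4×4 = 58 − 16 = 42°C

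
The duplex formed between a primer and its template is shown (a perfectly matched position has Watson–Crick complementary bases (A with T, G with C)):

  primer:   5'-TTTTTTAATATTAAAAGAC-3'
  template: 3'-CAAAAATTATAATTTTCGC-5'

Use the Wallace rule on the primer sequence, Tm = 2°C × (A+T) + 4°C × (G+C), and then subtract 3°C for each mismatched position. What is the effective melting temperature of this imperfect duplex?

33°C

Primer base counts: A=8, T=9, G=1, C=1 → A+T=17, G+C=2
Perfect-match Tm = 2(17) + 4(2) = 34 + 8 = 42°C
Mismatches (positions where the bases are not complementary): 3 (at positions 1, 18, 19)
Effective Tm = 42 − 3×3 = 42 − 9 = 33°C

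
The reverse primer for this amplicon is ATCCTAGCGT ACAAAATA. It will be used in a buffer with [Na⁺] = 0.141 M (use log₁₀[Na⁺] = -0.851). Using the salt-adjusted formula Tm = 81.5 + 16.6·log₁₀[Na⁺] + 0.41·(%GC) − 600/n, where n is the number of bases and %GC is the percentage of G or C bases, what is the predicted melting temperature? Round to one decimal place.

Length n = 18. Scanning the sequence gives T=4, G=2, C=4, A=8.
G+C = 6, so %GC = 6/18 × 100 = 33.333%
Salt term: 16.6 × (-0.851) = -14.127
GC term: 0.41 × 33.333 = 13.667; length term: −600/18 = −33.333
Tm = 81.5 + (-14.127) + 13.667 − 33.333 = 47.707 → 47.7°C

47.7°C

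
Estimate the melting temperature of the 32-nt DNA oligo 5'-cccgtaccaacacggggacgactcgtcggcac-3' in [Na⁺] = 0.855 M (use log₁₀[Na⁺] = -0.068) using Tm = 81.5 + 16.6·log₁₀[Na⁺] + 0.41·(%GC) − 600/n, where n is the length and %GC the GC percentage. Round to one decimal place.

Length n = 32. Counting bases: C=13, G=9, T=3, A=7
G+C = 22, so %GC = 22/32 × 100 = 68.75%
Salt term: 16.6 × (-0.068) = -1.129
GC term: 0.41 × 68.75 = 28.188; length term: −600/32 = −18.75
Tm = 81.5 + (-1.129) + 28.188 − 18.75 = 89.809 → 89.8°C

89.8°C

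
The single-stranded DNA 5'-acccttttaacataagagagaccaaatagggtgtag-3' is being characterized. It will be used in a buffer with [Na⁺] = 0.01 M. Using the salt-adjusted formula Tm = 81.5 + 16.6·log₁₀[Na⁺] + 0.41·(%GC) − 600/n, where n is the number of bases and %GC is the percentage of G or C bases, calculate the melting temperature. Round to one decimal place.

Length n = 36. C=6, G=8, A=14, T=8
G+C = 14, so %GC = 14/36 × 100 = 38.889%
Salt term: 16.6 × (-2) = -33.2
GC term: 0.41 × 38.889 = 15.944; length term: −600/36 = −16.667
Tm = 81.5 + (-33.2) + 15.944 − 16.667 = 47.577 → 47.6°C

47.6°C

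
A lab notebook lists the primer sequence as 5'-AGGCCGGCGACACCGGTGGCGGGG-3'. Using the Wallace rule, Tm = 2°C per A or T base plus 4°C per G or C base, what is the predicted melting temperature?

Scanning the sequence gives G=13, A=3, T=1, C=7.
So N_AT = 4 and N_GC = 20.
Tm = 4·20 + 2·4 = 80 + 8 = 88°C

88°C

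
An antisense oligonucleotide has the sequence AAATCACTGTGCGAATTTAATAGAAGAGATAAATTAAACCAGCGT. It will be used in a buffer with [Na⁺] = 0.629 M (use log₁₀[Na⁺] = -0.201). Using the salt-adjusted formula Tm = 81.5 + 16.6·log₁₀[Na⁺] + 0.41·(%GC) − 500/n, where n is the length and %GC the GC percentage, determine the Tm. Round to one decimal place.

79.8°C

Length n = 45. Counting bases: G=8, A=20, C=6, T=11
G+C = 14, so %GC = 14/45 × 100 = 31.111%
Salt term: 16.6 × (-0.201) = -3.337
GC term: 0.41 × 31.111 = 12.756; length term: −500/45 = −11.111
Tm = 81.5 + (-3.337) + 12.756 − 11.111 = 79.808 → 79.8°C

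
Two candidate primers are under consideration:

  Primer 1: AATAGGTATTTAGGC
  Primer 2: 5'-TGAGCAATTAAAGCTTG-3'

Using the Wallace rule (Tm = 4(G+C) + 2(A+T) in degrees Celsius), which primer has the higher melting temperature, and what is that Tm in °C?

Primer 1: A+T=10, G+C=5 → Tm = 2(10)+4(5) = 40°C
Primer 2: A+T=11, G+C=6 → Tm = 2(11)+4(6) = 46°C
40°C vs 46°C → primer 2 is higher.

Primer 2, 46°C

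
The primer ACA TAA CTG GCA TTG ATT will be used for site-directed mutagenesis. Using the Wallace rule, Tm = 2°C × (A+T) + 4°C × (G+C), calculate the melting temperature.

48°C

Counting bases: T=6, A=6, C=3, G=3
So N_AT = 12 and N_GC = 6.
Tm = 2×12 + 4×6 = 48°C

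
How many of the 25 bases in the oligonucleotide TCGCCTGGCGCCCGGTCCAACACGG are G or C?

G=8, A=3, T=3, C=11
Total G or C: 8 + 11 = 19

19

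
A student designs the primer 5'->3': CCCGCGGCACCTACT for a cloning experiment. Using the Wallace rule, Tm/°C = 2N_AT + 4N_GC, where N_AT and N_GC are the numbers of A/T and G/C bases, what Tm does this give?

Counting bases: A=2, C=8, G=3, T=2
So N_AT = 4 and N_GC = 11.
Tm = 2×4 + 4×11 = 52°C

52°C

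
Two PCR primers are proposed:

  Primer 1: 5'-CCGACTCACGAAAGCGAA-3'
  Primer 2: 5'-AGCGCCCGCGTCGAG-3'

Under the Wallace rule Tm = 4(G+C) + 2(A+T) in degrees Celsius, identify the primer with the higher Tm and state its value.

Primer 1, 56°C

Primer 1: A+T=8, G+C=10 → Tm = 2(8)+4(10) = 56°C
Primer 2: A+T=3, G+C=12 → Tm = 2(3)+4(12) = 54°C
56°C vs 54°C → primer 1 is higher.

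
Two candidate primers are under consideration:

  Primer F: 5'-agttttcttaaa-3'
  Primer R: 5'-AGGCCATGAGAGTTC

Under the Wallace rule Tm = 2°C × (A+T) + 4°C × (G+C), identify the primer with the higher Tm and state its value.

Primer F: A+T=10, G+C=2 → Tm = 2(10)+4(2) = 28°C
Primer R: A+T=7, G+C=8 → Tm = 2(7)+4(8) = 46°C
28°C vs 46°C → primer R is higher.

Primer R, 46°C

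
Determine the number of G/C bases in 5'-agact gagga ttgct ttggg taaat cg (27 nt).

12

Counting bases: A=7, C=3, G=9, T=8
Total G or C: 9 + 3 = 12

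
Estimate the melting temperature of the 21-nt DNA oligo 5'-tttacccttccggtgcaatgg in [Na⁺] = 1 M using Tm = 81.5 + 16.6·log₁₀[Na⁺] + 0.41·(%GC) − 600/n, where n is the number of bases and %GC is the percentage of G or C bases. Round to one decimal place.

Length n = 21. Scanning the sequence gives C=6, G=5, T=7, A=3.
G+C = 11, so %GC = 11/21 × 100 = 52.381%
Salt term: 16.6 × (0) = 0
GC term: 0.41 × 52.381 = 21.476; length term: −600/21 = −28.571
Tm = 81.5 + (0) + 21.476 − 28.571 = 74.405 → 74.4°C

74.4°C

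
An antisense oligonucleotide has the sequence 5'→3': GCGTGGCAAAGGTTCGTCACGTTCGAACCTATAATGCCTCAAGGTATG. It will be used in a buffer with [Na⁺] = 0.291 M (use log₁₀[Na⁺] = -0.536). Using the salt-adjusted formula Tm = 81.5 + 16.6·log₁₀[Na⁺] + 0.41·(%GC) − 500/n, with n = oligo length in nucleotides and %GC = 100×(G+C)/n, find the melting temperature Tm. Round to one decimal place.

Length n = 48. G=13, T=12, A=12, C=11
G+C = 24, so %GC = 24/48 × 100 = 50%
Salt term: 16.6 × (-0.536) = -8.898
GC term: 0.41 × 50 = 20.5; length term: −500/48 = −10.417
Tm = 81.5 + (-8.898) + 20.5 − 10.417 = 82.685 → 82.7°C

82.7°C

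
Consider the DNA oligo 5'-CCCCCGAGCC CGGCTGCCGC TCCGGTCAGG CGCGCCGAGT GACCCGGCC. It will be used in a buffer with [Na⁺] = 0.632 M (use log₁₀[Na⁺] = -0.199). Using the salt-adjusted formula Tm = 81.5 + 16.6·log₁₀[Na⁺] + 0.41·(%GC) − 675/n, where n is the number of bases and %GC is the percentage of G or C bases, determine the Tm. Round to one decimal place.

Length n = 49. C=24, A=4, T=4, G=17
G+C = 41, so %GC = 41/49 × 100 = 83.673%
Salt term: 16.6 × (-0.199) = -3.303
GC term: 0.41 × 83.673 = 34.306; length term: −675/49 = −13.776
Tm = 81.5 + (-3.303) + 34.306 − 13.776 = 98.727 → 98.7°C

98.7°C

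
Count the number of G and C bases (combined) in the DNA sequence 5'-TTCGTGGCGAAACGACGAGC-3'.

Counting bases: A=5, C=5, G=7, T=3
G+C = 7 + 5 = 12

12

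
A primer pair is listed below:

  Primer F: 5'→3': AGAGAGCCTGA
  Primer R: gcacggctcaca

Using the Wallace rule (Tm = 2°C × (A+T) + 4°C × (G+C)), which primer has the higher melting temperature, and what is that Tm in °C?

Primer F: A+T=5, G+C=6 → Tm = 2(5)+4(6) = 34°C
Primer R: A+T=4, G+C=8 → Tm = 2(4)+4(8) = 40°C
34°C vs 40°C → primer R is higher.

Primer R, 40°C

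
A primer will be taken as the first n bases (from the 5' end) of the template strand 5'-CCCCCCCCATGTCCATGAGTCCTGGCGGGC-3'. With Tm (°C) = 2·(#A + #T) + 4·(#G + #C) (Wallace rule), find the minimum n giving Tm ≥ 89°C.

First 26 bases: CCCCCCCCATGTCCATGAGTCCTGGC → Tm = 88°C (< 89°C)
First 27 bases: CCCCCCCCATGTCCATGAGTCCTGGCG → Tm = 92°C (≥ 89°C)
Each additional base adds 2°C (A/T) or 4°C (G/C), so Tm is non-decreasing in n; n = 27 is the first length to reach 89°C.

n = 27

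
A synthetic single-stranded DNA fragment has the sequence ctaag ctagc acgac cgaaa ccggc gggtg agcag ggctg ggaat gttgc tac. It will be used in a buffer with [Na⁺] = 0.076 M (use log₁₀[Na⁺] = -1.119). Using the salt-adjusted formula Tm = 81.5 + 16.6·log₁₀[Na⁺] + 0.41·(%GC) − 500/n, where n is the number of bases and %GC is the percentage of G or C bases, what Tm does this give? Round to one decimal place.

Length n = 53. Scanning the sequence gives T=8, C=13, G=19, A=13.
G+C = 32, so %GC = 32/53 × 100 = 60.377%
Salt term: 16.6 × (-1.119) = -18.575
GC term: 0.41 × 60.377 = 24.755; length term: −500/53 = −9.434
Tm = 81.5 + (-18.575) + 24.755 − 9.434 = 78.246 → 78.2°C

78.2°C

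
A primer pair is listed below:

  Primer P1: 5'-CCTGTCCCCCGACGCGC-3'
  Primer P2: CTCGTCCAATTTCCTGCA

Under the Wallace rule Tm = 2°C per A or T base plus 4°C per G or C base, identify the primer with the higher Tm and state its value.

Primer P1: A+T=3, G+C=14 → Tm = 2(3)+4(14) = 62°C
Primer P2: A+T=9, G+C=9 → Tm = 2(9)+4(9) = 54°C
62°C vs 54°C → primer P1 is higher.

Primer P1, 62°C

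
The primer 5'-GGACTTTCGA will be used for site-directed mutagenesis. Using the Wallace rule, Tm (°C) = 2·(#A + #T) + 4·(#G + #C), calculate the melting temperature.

30°C

T=3, G=3, A=2, C=2
AT pairs contribute 5, GC pairs contribute 5.
Tm = 4·5 + 2·5 = 20 + 10 = 30°C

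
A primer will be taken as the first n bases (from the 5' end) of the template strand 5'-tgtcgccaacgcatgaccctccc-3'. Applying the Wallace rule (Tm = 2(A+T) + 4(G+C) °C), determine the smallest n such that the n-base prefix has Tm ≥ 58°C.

First 17 bases: TGTCGCCAACGCATGAC → Tm = 54°C (< 58°C)
First 18 bases: TGTCGCCAACGCATGACC → Tm = 58°C (≥ 58°C)
Each additional base adds 2°C (A/T) or 4°C (G/C), so Tm is non-decreasing in n; n = 18 is the first length to reach 58°C.

n = 18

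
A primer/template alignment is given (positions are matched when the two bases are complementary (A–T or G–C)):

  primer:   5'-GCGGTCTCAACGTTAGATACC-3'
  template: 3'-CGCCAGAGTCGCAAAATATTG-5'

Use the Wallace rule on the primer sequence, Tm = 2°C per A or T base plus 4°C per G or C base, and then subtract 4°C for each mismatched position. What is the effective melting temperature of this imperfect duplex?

48°C

Primer base counts: A=5, T=5, G=5, C=6 → A+T=10, G+C=11
Perfect-match Tm = 2(10) + 4(11) = 20 + 44 = 64°C
Mismatches (positions where the bases are not complementary): 4 (at positions 10, 15, 16, 20)
Effective Tm = 64 − 4×4 = 64 − 16 = 48°C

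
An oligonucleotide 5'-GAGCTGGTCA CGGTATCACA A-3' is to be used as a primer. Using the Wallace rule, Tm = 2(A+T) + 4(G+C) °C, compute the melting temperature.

Scanning the sequence gives T=4, A=6, G=6, C=5.
AT pairs contribute 10, GC pairs contribute 11.
Tm = 2(10) + 4(11) = 20 + 44 = 64°C

64°C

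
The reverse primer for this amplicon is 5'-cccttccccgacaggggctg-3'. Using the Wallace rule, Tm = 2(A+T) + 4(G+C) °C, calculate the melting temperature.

Base counts: T=3, G=6, A=2, C=9
So N_AT = 5 and N_GC = 15.
Tm = 4·15 + 2·5 = 60 + 10 = 70°C

70°C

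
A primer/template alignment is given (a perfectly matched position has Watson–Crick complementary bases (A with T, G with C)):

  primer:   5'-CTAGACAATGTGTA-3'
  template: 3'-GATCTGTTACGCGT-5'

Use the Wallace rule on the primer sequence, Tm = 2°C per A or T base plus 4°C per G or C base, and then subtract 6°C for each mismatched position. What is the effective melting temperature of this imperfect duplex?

Primer base counts: A=5, T=4, G=3, C=2 → A+T=9, G+C=5
Perfect-match Tm = 2(9) + 4(5) = 18 + 20 = 38°C
Mismatches (positions where the bases are not complementary): 2 (at positions 11, 13)
Effective Tm = 38 − 2×6 = 38 − 12 = 26°C

26°C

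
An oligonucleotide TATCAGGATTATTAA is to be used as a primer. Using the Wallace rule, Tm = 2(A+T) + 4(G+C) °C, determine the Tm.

36°C

Scanning the sequence gives A=6, G=2, C=1, T=6.
So N_AT = 12 and N_GC = 3.
Tm = 2×12 + 4×3 = 36°C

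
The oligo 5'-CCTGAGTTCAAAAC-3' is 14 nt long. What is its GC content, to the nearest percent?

G=2, A=5, C=4, T=3
G+C = 2 + 4 = 6 out of 14 bases
%GC = 6/14 × 100 = 42.86% ≈ 43%

43%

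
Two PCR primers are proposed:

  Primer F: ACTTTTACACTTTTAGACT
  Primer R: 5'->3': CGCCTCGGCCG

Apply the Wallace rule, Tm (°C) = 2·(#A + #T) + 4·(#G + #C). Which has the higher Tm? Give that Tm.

Primer F: A+T=14, G+C=5 → Tm = 2(14)+4(5) = 48°C
Primer R: A+T=1, G+C=10 → Tm = 2(1)+4(10) = 42°C
48°C vs 42°C → primer F is higher.

Primer F, 48°C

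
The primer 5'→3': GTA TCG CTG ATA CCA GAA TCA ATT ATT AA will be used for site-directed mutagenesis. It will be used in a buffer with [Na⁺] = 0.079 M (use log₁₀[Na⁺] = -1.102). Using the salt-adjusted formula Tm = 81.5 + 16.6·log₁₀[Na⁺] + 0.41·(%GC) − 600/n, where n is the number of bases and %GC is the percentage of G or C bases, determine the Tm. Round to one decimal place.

55.2°C

Length n = 29. Scanning the sequence gives C=5, A=11, T=9, G=4.
G+C = 9, so %GC = 9/29 × 100 = 31.034%
Salt term: 16.6 × (-1.102) = -18.293
GC term: 0.41 × 31.034 = 12.724; length term: −600/29 = −20.69
Tm = 81.5 + (-18.293) + 12.724 − 20.69 = 55.241 → 55.2°C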